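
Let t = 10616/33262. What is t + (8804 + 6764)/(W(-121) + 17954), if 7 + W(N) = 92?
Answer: 50666060/42858087 ≈ 1.1822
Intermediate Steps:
W(N) = 85 (W(N) = -7 + 92 = 85)
t = 5308/16631 (t = 10616*(1/33262) = 5308/16631 ≈ 0.31916)
t + (8804 + 6764)/(W(-121) + 17954) = 5308/16631 + (8804 + 6764)/(85 + 17954) = 5308/16631 + 15568/18039 = 5308/16631 + 15568*(1/18039) = 5308/16631 + 2224/2577 = 50666060/42858087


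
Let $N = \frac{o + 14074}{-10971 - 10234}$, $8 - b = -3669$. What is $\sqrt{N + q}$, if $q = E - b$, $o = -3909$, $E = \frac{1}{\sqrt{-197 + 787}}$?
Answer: $\frac{\sqrt{-23024532087099000 + 10611787790 \sqrt{590}}}{2502190} \approx 60.642 i$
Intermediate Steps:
$b = 3677$ ($b = 8 - -3669 = 8 + 3669 = 3677$)
$E = \frac{\sqrt{590}}{590}$ ($E = \frac{1}{\sqrt{590}} = \frac{\sqrt{590}}{590} \approx 0.041169$)
$q = -3677 + \frac{\sqrt{590}}{590}$ ($q = \frac{\sqrt{590}}{590} - 3677 = -3677 + \frac{\sqrt{590}}{590} \approx -3677.0$)
$N = - \frac{2033}{4241}$ ($N = \frac{-3909 + 14074}{-10971 - 10234} = \frac{10165}{-21205} = 10165 \left(- \frac{1}{21205}\right) = - \frac{2033}{4241} \approx -0.47937$)
$\sqrt{N + q} = \sqrt{- \frac{2033}{4241} - \left(3677 - \frac{\sqrt{590}}{590}\right)} = \sqrt{- \frac{15596190}{4241} + \frac{\sqrt{590}}{590}}$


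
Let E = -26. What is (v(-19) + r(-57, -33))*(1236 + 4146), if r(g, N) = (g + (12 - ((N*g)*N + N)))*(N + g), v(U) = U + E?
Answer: -30061349370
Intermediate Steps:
v(U) = -26 + U (v(U) = U - 26 = -26 + U)
r(g, N) = (N + g)*(12 + g - N - g*N**2) (r(g, N) = (g + (12 - (g*N**2 + N)))*(N + g) = (g + (12 - (N + g*N**2)))*(N + g) = (g + (12 + (-N - g*N**2)))*(N + g) = (g + (12 - N - g*N**2))*(N + g) = (12 + g - N - g*N**2)*(N + g) = (N + g)*(12 + g - N - g*N**2))
(v(-19) + r(-57, -33))*(1236 + 4146) = ((-26 - 19) + ((-57)**2 - 1*(-33)**2 + 12*(-33) + 12*(-57) - 1*(-57)*(-33)**3 - 1*(-33)**2*(-57)**2))*(1236 + 4146) = (-45 + (3249 - 1*1089 - 396 - 684 - 1*(-57)*(-35937) - 1*1089*3249))*5382 = (-45 + (3249 - 1089 - 396 - 684 - 2048409 - 3538161))*5382 = (-45 - 5585490)*5382 = -5585535*5382 = -30061349370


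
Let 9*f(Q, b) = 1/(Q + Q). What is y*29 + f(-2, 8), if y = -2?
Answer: -2089/36 ≈ -58.028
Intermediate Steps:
f(Q, b) = 1/(18*Q) (f(Q, b) = 1/(9*(Q + Q)) = 1/(9*((2*Q))) = (1/(2*Q))/9 = 1/(18*Q))
y*29 + f(-2, 8) = -2*29 + (1/18)/(-2) = -58 + (1/18)*(-½) = -58 - 1/36 = -2089/36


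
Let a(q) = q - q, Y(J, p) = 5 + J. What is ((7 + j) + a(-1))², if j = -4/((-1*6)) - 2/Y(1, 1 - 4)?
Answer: 484/9 ≈ 53.778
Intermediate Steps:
j = ⅓ (j = -4/((-1*6)) - 2/(5 + 1) = -4/(-6) - 2/6 = -4*(-⅙) - 2*⅙ = ⅔ - ⅓ = ⅓ ≈ 0.33333)
a(q) = 0
((7 + j) + a(-1))² = ((7 + ⅓) + 0)² = (22/3 + 0)² = (22/3)² = 484/9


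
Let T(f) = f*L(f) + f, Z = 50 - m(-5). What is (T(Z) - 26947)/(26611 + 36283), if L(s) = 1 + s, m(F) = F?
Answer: -11906/31447 ≈ -0.37861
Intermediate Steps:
Z = 55 (Z = 50 - 1*(-5) = 50 + 5 = 55)
T(f) = f + f*(1 + f) (T(f) = f*(1 + f) + f = f + f*(1 + f))
(T(Z) - 26947)/(26611 + 36283) = (55*(2 + 55) - 26947)/(26611 + 36283) = (55*57 - 26947)/62894 = (3135 - 26947)*(1/62894) = -23812*1/62894 = -11906/31447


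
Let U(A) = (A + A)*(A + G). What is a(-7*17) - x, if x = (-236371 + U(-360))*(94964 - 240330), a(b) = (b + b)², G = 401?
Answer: -38651454462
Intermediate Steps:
a(b) = 4*b² (a(b) = (2*b)² = 4*b²)
U(A) = 2*A*(401 + A) (U(A) = (A + A)*(A + 401) = (2*A)*(401 + A) = 2*A*(401 + A))
x = 38651511106 (x = (-236371 + 2*(-360)*(401 - 360))*(94964 - 240330) = (-236371 + 2*(-360)*41)*(-145366) = (-236371 - 29520)*(-145366) = -265891*(-145366) = 38651511106)
a(-7*17) - x = 4*(-7*17)² - 1*38651511106 = 4*(-119)² - 38651511106 = 4*14161 - 38651511106 = 56644 - 38651511106 = -38651454462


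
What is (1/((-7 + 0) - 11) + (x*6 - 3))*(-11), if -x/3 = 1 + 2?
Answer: 11297/18 ≈ 627.61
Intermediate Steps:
x = -9 (x = -3*(1 + 2) = -3*3 = -9)
(1/((-7 + 0) - 11) + (x*6 - 3))*(-11) = (1/((-7 + 0) - 11) + (-9*6 - 3))*(-11) = (1/(-7 - 11) + (-54 - 3))*(-11) = (1/(-18) - 57)*(-11) = (-1/18 - 57)*(-11) = -1027/18*(-11) = 11297/18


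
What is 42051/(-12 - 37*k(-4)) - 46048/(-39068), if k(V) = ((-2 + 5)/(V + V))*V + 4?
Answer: -816462562/4209577 ≈ -193.95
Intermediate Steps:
k(V) = 11/2 (k(V) = (3/((2*V)))*V + 4 = (3*(1/(2*V)))*V + 4 = (3/(2*V))*V + 4 = 3/2 + 4 = 11/2)
42051/(-12 - 37*k(-4)) - 46048/(-39068) = 42051/(-12 - 37*11/2) - 46048/(-39068) = 42051/(-12 - 407/2) - 46048*(-1/39068) = 42051/(-431/2) + 11512/9767 = 42051*(-2/431) + 11512/9767 = -84102/431 + 11512/9767 = -816462562/4209577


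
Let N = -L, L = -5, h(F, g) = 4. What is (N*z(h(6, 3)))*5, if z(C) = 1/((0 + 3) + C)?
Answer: 25/7 ≈ 3.5714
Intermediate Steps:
N = 5 (N = -1*(-5) = 5)
z(C) = 1/(3 + C)
(N*z(h(6, 3)))*5 = (5/(3 + 4))*5 = (5/7)*5 = 25/7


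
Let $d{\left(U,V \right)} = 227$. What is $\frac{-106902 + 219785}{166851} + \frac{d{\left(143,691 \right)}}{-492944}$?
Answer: $\frac{55607122375}{82248199344} \approx 0.67609$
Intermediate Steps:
$\frac{-106902 + 219785}{166851} + \frac{d{\left(143,691 \right)}}{-492944} = \frac{-106902 + 219785}{166851} + \frac{227}{-492944} = 112883 \cdot \frac{1}{166851} + 227 \left(- \frac{1}{492944}\right) = \frac{112883}{166851} - \frac{227}{492944} = \frac{55607122375}{82248199344}$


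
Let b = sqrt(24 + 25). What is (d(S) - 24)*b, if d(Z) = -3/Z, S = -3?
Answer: -161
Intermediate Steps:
b = 7 (b = sqrt(49) = 7)
(d(S) - 24)*b = (-3/(-3) - 24)*7 = (-3*(-1/3) - 24)*7 = (1 - 24)*7 = -23*7 = -161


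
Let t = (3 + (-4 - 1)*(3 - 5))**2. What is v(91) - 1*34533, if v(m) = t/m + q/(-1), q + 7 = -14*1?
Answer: -241571/7 ≈ -34510.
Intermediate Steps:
q = -21 (q = -7 - 14*1 = -7 - 14 = -21)
t = 169 (t = (3 - 5*(-2))**2 = (3 + 10)**2 = 13**2 = 169)
v(m) = 21 + 169/m (v(m) = 169/m - 21/(-1) = 169/m - 21*(-1) = 169/m + 21 = 21 + 169/m)
v(91) - 1*34533 = (21 + 169/91) - 1*34533 = (21 + 169*(1/91)) - 34533 = (21 + 13/7) - 34533 = 160/7 - 34533 = -241571/7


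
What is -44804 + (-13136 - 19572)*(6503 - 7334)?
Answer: 27135544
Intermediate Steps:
-44804 + (-13136 - 19572)*(6503 - 7334) = -44804 - 32708*(-831) = -44804 + 27180348 = 27135544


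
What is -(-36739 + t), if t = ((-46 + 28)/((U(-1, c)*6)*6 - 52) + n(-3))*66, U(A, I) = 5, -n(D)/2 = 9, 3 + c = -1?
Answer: 1213961/32 ≈ 37936.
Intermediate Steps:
c = -4 (c = -3 - 1 = -4)
n(D) = -18 (n(D) = -2*9 = -18)
t = -38313/32 (t = ((-46 + 28)/((5*6)*6 - 52) - 18)*66 = (-18/(30*6 - 52) - 18)*66 = (-18/(180 - 52) - 18)*66 = (-18/128 - 18)*66 = (-18*1/128 - 18)*66 = (-9/64 - 18)*66 = -1161/64*66 = -38313/32 ≈ -1197.3)
-(-36739 + t) = -(-36739 - 38313/32) = -1*(-1213961/32) = 1213961/32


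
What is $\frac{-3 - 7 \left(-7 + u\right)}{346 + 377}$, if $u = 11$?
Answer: $- \frac{31}{723} \approx -0.042877$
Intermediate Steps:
$\frac{-3 - 7 \left(-7 + u\right)}{346 + 377} = \frac{-3 - 7 \left(-7 + 11\right)}{346 + 377} = \frac{-3 - 28}{723} = \left(-3 - 28\right) \frac{1}{723} = \left(-31\right) \frac{1}{723} = - \frac{31}{723}$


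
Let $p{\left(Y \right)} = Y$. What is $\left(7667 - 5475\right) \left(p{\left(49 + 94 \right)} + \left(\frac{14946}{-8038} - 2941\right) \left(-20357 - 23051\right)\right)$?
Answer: $\frac{1125377776569936}{4019} \approx 2.8001 \cdot 10^{11}$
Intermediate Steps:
$\left(7667 - 5475\right) \left(p{\left(49 + 94 \right)} + \left(\frac{14946}{-8038} - 2941\right) \left(-20357 - 23051\right)\right) = \left(7667 - 5475\right) \left(\left(49 + 94\right) + \left(\frac{14946}{-8038} - 2941\right) \left(-20357 - 23051\right)\right) = 2192 \left(143 + \left(14946 \left(- \frac{1}{8038}\right) - 2941\right) \left(-43408\right)\right) = 2192 \left(143 + \left(- \frac{7473}{4019} - 2941\right) \left(-43408\right)\right) = 2192 \left(143 - - \frac{513401695616}{4019}\right) = 2192 \left(143 + \frac{513401695616}{4019}\right) = 2192 \cdot \frac{513402270333}{4019} = \frac{1125377776569936}{4019}$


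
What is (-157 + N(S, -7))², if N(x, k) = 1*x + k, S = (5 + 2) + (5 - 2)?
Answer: 23716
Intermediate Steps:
S = 10 (S = 7 + 3 = 10)
N(x, k) = k + x (N(x, k) = x + k = k + x)
(-157 + N(S, -7))² = (-157 + (-7 + 10))² = (-157 + 3)² = (-154)² = 23716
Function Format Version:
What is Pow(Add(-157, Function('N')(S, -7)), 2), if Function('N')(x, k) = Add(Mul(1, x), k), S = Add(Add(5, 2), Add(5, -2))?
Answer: 23716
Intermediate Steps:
S = 10 (S = Add(7, 3) = 10)
Function('N')(x, k) = Add(k, x) (Function('N')(x, k) = Add(x, k) = Add(k, x))
Pow(Add(-157, Function('N')(S, -7)), 2) = Pow(Add(-157, Add(-7, 10)), 2) = Pow(Add(-157, 3), 2) = Pow(-154, 2) = 23716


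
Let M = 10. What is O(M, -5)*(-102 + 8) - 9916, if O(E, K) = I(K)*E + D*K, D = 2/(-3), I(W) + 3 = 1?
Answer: -25048/3 ≈ -8349.3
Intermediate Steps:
I(W) = -2 (I(W) = -3 + 1 = -2)
D = -2/3 (D = 2*(-1/3) = -2/3 ≈ -0.66667)
O(E, K) = -2*E - 2*K/3
O(M, -5)*(-102 + 8) - 9916 = (-2*10 - 2/3*(-5))*(-102 + 8) - 9916 = (-20 + 10/3)*(-94) - 9916 = -50/3*(-94) - 9916 = 4700/3 - 9916 = -25048/3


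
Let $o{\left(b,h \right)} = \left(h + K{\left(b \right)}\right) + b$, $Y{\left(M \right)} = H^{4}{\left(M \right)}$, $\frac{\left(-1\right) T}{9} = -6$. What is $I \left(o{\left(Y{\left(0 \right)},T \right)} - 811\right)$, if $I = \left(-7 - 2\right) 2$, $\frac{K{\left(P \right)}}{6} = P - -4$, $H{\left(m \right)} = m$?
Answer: $13194$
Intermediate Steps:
$T = 54$ ($T = \left(-9\right) \left(-6\right) = 54$)
$K{\left(P \right)} = 24 + 6 P$ ($K{\left(P \right)} = 6 \left(P - -4\right) = 6 \left(P + 4\right) = 6 \left(4 + P\right) = 24 + 6 P$)
$I = -18$ ($I = \left(-9\right) 2 = -18$)
$Y{\left(M \right)} = M^{4}$
$o{\left(b,h \right)} = 24 + h + 7 b$ ($o{\left(b,h \right)} = \left(h + \left(24 + 6 b\right)\right) + b = \left(24 + h + 6 b\right) + b = 24 + h + 7 b$)
$I \left(o{\left(Y{\left(0 \right)},T \right)} - 811\right) = - 18 \left(\left(24 + 54 + 7 \cdot 0^{4}\right) - 811\right) = - 18 \left(\left(24 + 54 + 7 \cdot 0\right) - 811\right) = - 18 \left(\left(24 + 54 + 0\right) - 811\right) = - 18 \left(78 - 811\right) = \left(-18\right) \left(-733\right) = 13194$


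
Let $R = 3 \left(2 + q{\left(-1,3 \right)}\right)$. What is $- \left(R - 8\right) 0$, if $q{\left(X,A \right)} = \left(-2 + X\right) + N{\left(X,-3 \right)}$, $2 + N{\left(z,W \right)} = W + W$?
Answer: $0$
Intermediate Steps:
$N{\left(z,W \right)} = -2 + 2 W$ ($N{\left(z,W \right)} = -2 + \left(W + W\right) = -2 + 2 W$)
$q{\left(X,A \right)} = -10 + X$ ($q{\left(X,A \right)} = \left(-2 + X\right) + \left(-2 + 2 \left(-3\right)\right) = \left(-2 + X\right) - 8 = -10 + X$)
$R = -27$ ($R = 3 \left(2 - 11\right) = 3 \left(-9\right) = -27$)
$- \left(R - 8\right) 0 = - \left(-27 - 8\right) 0 = - \left(-35\right) 0 = \left(-1\right) 0 = 0$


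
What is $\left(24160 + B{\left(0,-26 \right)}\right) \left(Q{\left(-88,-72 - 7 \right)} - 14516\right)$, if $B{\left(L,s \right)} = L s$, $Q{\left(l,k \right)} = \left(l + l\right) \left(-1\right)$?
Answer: $-346454400$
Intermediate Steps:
$Q{\left(l,k \right)} = - 2 l$ ($Q{\left(l,k \right)} = 2 l \left(-1\right) = - 2 l$)
$\left(24160 + B{\left(0,-26 \right)}\right) \left(Q{\left(-88,-72 - 7 \right)} - 14516\right) = \left(24160 + 0 \left(-26\right)\right) \left(\left(-2\right) \left(-88\right) - 14516\right) = \left(24160 + 0\right) \left(176 - 14516\right) = 24160 \left(-14340\right) = -346454400$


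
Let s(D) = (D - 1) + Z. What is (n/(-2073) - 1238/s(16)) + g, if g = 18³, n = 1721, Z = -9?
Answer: 3886762/691 ≈ 5624.8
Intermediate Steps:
s(D) = -10 + D (s(D) = (D - 1) - 9 = (-1 + D) - 9 = -10 + D)
g = 5832
(n/(-2073) - 1238/s(16)) + g = (1721/(-2073) - 1238/(-10 + 16)) + 5832 = (1721*(-1/2073) - 1238/6) + 5832 = (-1721/2073 - 1238*⅙) + 5832 = (-1721/2073 - 619/3) + 5832 = -143150/691 + 5832 = 3886762/691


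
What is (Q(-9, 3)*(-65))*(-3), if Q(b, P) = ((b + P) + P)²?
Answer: 1755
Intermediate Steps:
Q(b, P) = (b + 2*P)² (Q(b, P) = ((P + b) + P)² = (b + 2*P)²)
(Q(-9, 3)*(-65))*(-3) = ((-9 + 2*3)²*(-65))*(-3) = ((-9 + 6)²*(-65))*(-3) = ((-3)²*(-65))*(-3) = (9*(-65))*(-3) = -585*(-3) = 1755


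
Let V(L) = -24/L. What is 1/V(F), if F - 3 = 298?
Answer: -301/24 ≈ -12.542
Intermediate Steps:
F = 301 (F = 3 + 298 = 301)
1/V(F) = 1/(-24/301) = -301/24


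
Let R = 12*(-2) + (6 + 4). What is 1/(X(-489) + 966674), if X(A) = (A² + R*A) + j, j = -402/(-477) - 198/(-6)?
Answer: 159/192815300 ≈ 8.2462e-7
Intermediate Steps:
j = 5381/159 (j = -402*(-1/477) - 198*(-⅙) = 134/159 + 33 = 5381/159 ≈ 33.843)
R = -14 (R = -24 + 10 = -14)
X(A) = 5381/159 + A² - 14*A (X(A) = (A² - 14*A) + 5381/159 = 5381/159 + A² - 14*A)
1/(X(-489) + 966674) = 1/((5381/159 + (-489)² - 14*(-489)) + 966674) = 1/((5381/159 + 239121 + 6846) + 966674) = 1/(39114134/159 + 966674) = 1/(192815300/159) = 159/192815300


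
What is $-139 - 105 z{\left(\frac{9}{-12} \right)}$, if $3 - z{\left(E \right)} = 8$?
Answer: $386$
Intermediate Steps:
$z{\left(E \right)} = -5$ ($z{\left(E \right)} = 3 - 8 = -5$)
$-139 - 105 z{\left(\frac{9}{-12} \right)} = -139 - -525 = -139 + 525 = 386$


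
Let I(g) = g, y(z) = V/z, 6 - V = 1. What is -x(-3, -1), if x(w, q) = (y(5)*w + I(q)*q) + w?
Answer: 5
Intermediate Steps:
V = 5 (V = 6 - 1*1 = 6 - 1 = 5)
y(z) = 5/z
x(w, q) = q² + 2*w (x(w, q) = ((5/5)*w + q*q) + w = ((5*(⅕))*w + q²) + w = (1*w + q²) + w = (w + q²) + w = q² + 2*w)
-x(-3, -1) = -((-1)² + 2*(-3)) = -(1 - 6) = -1*(-5) = 5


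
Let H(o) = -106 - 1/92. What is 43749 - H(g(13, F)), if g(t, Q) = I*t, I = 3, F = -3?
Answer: 4034661/92 ≈ 43855.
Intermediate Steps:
g(t, Q) = 3*t
H(o) = -9753/92 (H(o) = -106 - 1*1/92 = -106 - 1/92 = -9753/92)
43749 - H(g(13, F)) = 43749 - 1*(-9753/92) = 43749 + 9753/92 = 4034661/92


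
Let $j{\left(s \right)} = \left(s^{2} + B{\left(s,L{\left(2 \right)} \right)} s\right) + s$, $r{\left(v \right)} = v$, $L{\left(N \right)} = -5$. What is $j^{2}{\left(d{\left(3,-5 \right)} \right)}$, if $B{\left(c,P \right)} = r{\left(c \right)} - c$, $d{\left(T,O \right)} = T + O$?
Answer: $4$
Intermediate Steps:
$d{\left(T,O \right)} = O + T$
$B{\left(c,P \right)} = 0$ ($B{\left(c,P \right)} = c - c = 0$)
$j{\left(s \right)} = s + s^{2}$ ($j{\left(s \right)} = \left(s^{2} + 0 s\right) + s = \left(s^{2} + 0\right) + s = s^{2} + s = s + s^{2}$)
$j^{2}{\left(d{\left(3,-5 \right)} \right)} = \left(\left(-5 + 3\right) \left(1 + \left(-5 + 3\right)\right)\right)^{2} = \left(- 2 \left(1 - 2\right)\right)^{2} = \left(\left(-2\right) \left(-1\right)\right)^{2} = 2^{2} = 4$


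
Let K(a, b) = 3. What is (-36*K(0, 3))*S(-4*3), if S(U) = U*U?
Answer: -15552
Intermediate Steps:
S(U) = U**2
(-36*K(0, 3))*S(-4*3) = (-36*3)*(-4*3)**2 = -108*(-12)**2 = -108*144 = -15552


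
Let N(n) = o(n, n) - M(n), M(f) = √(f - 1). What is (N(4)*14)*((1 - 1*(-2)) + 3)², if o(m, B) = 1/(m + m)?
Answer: 63 - 504*√3 ≈ -809.95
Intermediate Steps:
M(f) = √(-1 + f)
o(m, B) = 1/(2*m)
N(n) = 1/(2*n) - √(-1 + n)
(N(4)*14)*((1 - 1*(-2)) + 3)² = (((½)/4 - √(-1 + 4))*14)*((1 - 1*(-2)) + 3)² = (((½)*(¼) - √3)*14)*((1 + 2) + 3)² = ((⅛ - √3)*14)*(3 + 3)² = (7/4 - 14*√3)*6² = (7/4 - 14*√3)*36 = 63 - 504*√3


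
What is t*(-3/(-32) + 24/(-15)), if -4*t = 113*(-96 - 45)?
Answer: -3839853/640 ≈ -5999.8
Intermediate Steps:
t = 15933/4 (t = -113*(-96 - 45)/4 = -113*(-141)/4 = -¼*(-15933) = 15933/4 ≈ 3983.3)
t*(-3/(-32) + 24/(-15)) = 15933*(-3/(-32) + 24/(-15))/4 = 15933*(-3*(-1/32) + 24*(-1/15))/4 = 15933*(3/32 - 8/5)/4 = (15933/4)*(-241/160) = -3839853/640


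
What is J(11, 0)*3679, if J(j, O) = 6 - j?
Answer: -18395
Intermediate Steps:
J(11, 0)*3679 = (6 - 1*11)*3679 = (6 - 11)*3679 = -5*3679 = -18395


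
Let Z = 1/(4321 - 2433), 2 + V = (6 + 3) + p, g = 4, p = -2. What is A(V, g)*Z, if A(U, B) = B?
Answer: 1/472 ≈ 0.0021186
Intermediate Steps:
V = 5 (V = -2 + ((6 + 3) - 2) = -2 + (9 - 2) = -2 + 7 = 5)
Z = 1/1888 ≈ 0.00052966
A(V, g)*Z = 4*(1/1888) = 1/472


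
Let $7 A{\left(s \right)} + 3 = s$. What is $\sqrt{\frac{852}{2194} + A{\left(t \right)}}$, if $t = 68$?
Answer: $\frac{\sqrt{570449873}}{7679} \approx 3.1103$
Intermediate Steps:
$A{\left(s \right)} = - \frac{3}{7} + \frac{s}{7}$
$\sqrt{\frac{852}{2194} + A{\left(t \right)}} = \sqrt{\frac{852}{2194} + \left(- \frac{3}{7} + \frac{1}{7} \cdot 68\right)} = \sqrt{852 \cdot \frac{1}{2194} + \left(- \frac{3}{7} + \frac{68}{7}\right)} = \sqrt{\frac{426}{1097} + \frac{65}{7}} = \sqrt{\frac{74287}{7679}} = \frac{\sqrt{570449873}}{7679}$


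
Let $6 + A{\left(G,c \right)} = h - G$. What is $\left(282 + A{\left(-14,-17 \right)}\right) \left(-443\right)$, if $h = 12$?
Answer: $-133786$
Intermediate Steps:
$A{\left(G,c \right)} = 6 - G$ ($A{\left(G,c \right)} = -6 - \left(-12 + G\right) = 6 - G$)
$\left(282 + A{\left(-14,-17 \right)}\right) \left(-443\right) = \left(282 + \left(6 - -14\right)\right) \left(-443\right) = \left(282 + \left(6 + 14\right)\right) \left(-443\right) = \left(282 + 20\right) \left(-443\right) = 302 \left(-443\right) = -133786$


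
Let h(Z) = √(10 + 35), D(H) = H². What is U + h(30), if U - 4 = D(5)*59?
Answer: 1479 + 3*√5 ≈ 1485.7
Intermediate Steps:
h(Z) = 3*√5 (h(Z) = √45 = 3*√5)
U = 1479 (U = 4 + 5²*59 = 4 + 25*59 = 4 + 1475 = 1479)
U + h(30) = 1479 + 3*√5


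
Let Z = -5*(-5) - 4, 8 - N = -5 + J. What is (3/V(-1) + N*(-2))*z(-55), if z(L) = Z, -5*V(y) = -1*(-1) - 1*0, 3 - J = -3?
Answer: -609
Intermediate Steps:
J = 6 (J = 3 - 1*(-3) = 3 + 3 = 6)
V(y) = -⅕ (V(y) = -(-1*(-1) - 1*0)/5 = -(1 + 0)/5 = -⅕*1 = -⅕)
N = 7 (N = 8 - (-5 + 6) = 8 - 1*1 = 8 - 1 = 7)
Z = 21 (Z = 25 - 4 = 21)
z(L) = 21
(3/V(-1) + N*(-2))*z(-55) = (3/(-⅕) + 7*(-2))*21 = (3*(-5) - 14)*21 = (-15 - 14)*21 = -29*21 = -609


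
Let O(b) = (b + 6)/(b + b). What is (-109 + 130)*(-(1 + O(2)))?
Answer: -63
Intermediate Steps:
O(b) = (6 + b)/(2*b) (O(b) = (6 + b)/((2*b)) = (6 + b)*(1/(2*b)) = (6 + b)/(2*b))
(-109 + 130)*(-(1 + O(2))) = (-109 + 130)*(-(1 + (½)*(6 + 2)/2)) = 21*(-(1 + (½)*(½)*8)) = 21*(-(1 + 2)) = 21*(-1*3) = 21*(-3) = -63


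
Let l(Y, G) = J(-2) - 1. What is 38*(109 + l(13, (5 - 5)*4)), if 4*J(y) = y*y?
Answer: 4142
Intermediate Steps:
J(y) = y**2/4 (J(y) = (y*y)/4 = y**2/4)
l(Y, G) = 0 (l(Y, G) = (1/4)*(-2)**2 - 1 = (1/4)*4 - 1 = 1 - 1 = 0)
38*(109 + l(13, (5 - 5)*4)) = 38*(109 + 0) = 38*109 = 4142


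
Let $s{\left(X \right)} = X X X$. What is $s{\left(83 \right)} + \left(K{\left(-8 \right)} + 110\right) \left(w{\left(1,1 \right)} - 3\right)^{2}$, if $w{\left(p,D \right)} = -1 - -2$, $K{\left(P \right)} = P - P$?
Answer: $572227$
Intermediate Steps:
$K{\left(P \right)} = 0$
$w{\left(p,D \right)} = 1$ ($w{\left(p,D \right)} = -1 + 2 = 1$)
$s{\left(X \right)} = X^{3}$ ($s{\left(X \right)} = X^{2} X = X^{3}$)
$s{\left(83 \right)} + \left(K{\left(-8 \right)} + 110\right) \left(w{\left(1,1 \right)} - 3\right)^{2} = 83^{3} + \left(0 + 110\right) \left(1 - 3\right)^{2} = 571787 + 110 \left(-2\right)^{2} = 571787 + 110 \cdot 4 = 571787 + 440 = 572227$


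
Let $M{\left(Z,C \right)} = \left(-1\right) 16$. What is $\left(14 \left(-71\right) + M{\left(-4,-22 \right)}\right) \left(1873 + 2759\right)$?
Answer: $-4678320$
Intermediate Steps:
$M{\left(Z,C \right)} = -16$
$\left(14 \left(-71\right) + M{\left(-4,-22 \right)}\right) \left(1873 + 2759\right) = \left(14 \left(-71\right) - 16\right) \left(1873 + 2759\right) = \left(-994 - 16\right) 4632 = \left(-1010\right) 4632 = -4678320$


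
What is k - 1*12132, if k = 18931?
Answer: 6799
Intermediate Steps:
k - 1*12132 = 18931 - 1*12132 = 18931 - 12132 = 6799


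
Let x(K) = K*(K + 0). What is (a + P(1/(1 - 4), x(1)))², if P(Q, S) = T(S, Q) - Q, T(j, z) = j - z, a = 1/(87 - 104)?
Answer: 6724/2601 ≈ 2.5852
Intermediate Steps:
a = -1/17 (a = 1/(-17) = -1/17 ≈ -0.058824)
x(K) = K² (x(K) = K*K = K²)
P(Q, S) = S - 2*Q (P(Q, S) = (S - Q) - Q = S - 2*Q)
(a + P(1/(1 - 4), x(1)))² = (-1/17 + (1² - 2/(1 - 4)))² = (-1/17 + (1 - 2/(-3)))² = (-1/17 + (1 - 2*(-⅓)))² = (-1/17 + (1 + ⅔))² = (-1/17 + 5/3)² = (82/51)² = 6724/2601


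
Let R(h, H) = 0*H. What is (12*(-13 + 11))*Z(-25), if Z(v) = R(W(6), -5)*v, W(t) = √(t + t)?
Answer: 0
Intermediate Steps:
W(t) = √2*√t (W(t) = √(2*t) = √2*√t)
R(h, H) = 0
Z(v) = 0 (Z(v) = 0*v = 0)
(12*(-13 + 11))*Z(-25) = (12*(-13 + 11))*0 = (12*(-2))*0 = -24*0 = 0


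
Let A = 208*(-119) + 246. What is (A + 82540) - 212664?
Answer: -154630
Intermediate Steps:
A = -24506 (A = -24752 + 246 = -24506)
(A + 82540) - 212664 = (-24506 + 82540) - 212664 = 58034 - 212664 = -154630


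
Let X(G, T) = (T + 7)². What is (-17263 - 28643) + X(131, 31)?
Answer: -44462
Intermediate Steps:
X(G, T) = (7 + T)²
(-17263 - 28643) + X(131, 31) = (-17263 - 28643) + (7 + 31)² = -45906 + 38² = -45906 + 1444 = -44462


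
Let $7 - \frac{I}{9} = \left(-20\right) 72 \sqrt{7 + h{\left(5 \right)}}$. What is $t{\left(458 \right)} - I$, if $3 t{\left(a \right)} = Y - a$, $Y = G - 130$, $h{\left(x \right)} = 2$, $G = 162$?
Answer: $-39085$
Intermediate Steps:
$Y = 32$ ($Y = 162 - 130 = 32$)
$I = 38943$ ($I = 63 - 9 \left(-20\right) 72 \sqrt{7 + 2} = 63 - 9 \left(- 1440 \sqrt{9}\right) = 63 - 9 \left(\left(-1440\right) 3\right) = 63 - -38880 = 63 + 38880 = 38943$)
$t{\left(a \right)} = \frac{32}{3} - \frac{a}{3}$ ($t{\left(a \right)} = \frac{32 - a}{3} = \frac{32}{3} - \frac{a}{3}$)
$t{\left(458 \right)} - I = \left(\frac{32}{3} - \frac{458}{3}\right) - 38943 = -142 - 38943 = -39085$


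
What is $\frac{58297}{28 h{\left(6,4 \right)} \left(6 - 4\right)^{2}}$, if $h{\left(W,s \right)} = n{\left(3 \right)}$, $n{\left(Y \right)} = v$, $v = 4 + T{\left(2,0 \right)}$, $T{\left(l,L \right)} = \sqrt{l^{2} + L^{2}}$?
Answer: $\frac{58297}{672} \approx 86.751$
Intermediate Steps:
$T{\left(l,L \right)} = \sqrt{L^{2} + l^{2}}$
$v = 6$ ($v = 4 + \sqrt{0^{2} + 2^{2}} = 4 + \sqrt{0 + 4} = 4 + \sqrt{4} = 4 + 2 = 6$)
$n{\left(Y \right)} = 6$
$h{\left(W,s \right)} = 6$
$\frac{58297}{28 h{\left(6,4 \right)} \left(6 - 4\right)^{2}} = \frac{58297}{28 \cdot 6 \left(6 - 4\right)^{2}} = \frac{58297}{168 \cdot 2^{2}} = \frac{58297}{168 \cdot 4} = \frac{58297}{672}$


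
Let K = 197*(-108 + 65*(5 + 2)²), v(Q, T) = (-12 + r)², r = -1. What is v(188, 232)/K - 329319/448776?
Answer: -22171902863/30226011016 ≈ -0.73354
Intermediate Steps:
v(Q, T) = 169 (v(Q, T) = (-12 - 1)² = (-13)² = 169)
K = 606169 (K = 197*(-108 + 65*7²) = 197*(-108 + 65*49) = 197*(-108 + 3185) = 197*3077 = 606169)
v(188, 232)/K - 329319/448776 = 169/606169 - 329319/448776 = 169*(1/606169) - 329319*1/448776 = 169/606169 - 36591/49864 = -22171902863/30226011016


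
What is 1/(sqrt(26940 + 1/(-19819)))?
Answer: sqrt(10581836961521)/533923859 ≈ 0.0060926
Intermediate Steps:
1/(sqrt(26940 + 1/(-19819))) = 1/(sqrt(26940 - 1/19819)) = 1/(sqrt(533923859/19819)) = 1/(sqrt(10581836961521)/19819) = sqrt(10581836961521)/533923859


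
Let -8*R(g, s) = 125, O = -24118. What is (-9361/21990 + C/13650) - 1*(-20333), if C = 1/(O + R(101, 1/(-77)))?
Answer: 39277292352165191/1931742226050 ≈ 20333.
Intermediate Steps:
R(g, s) = -125/8 (R(g, s) = -1/8*125 = -125/8)
C = -8/193069 (C = 1/(-24118 - 125/8) = 1/(-193069/8) = -8/193069 ≈ -4.1436e-5)
(-9361/21990 + C/13650) - 1*(-20333) = (-9361/21990 - 8/193069/13650) - 1*(-20333) = (-9361*1/21990 - 8/193069*1/13650) + 20333 = (-9361/21990 - 4/1317695925) + 20333 = -822330109459/1931742226050 + 20333 = 39277292352165191/1931742226050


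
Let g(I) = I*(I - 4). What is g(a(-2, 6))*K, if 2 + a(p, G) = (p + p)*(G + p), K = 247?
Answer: 97812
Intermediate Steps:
a(p, G) = -2 + 2*p*(G + p) (a(p, G) = -2 + (p + p)*(G + p) = -2 + (2*p)*(G + p) = -2 + 2*p*(G + p))
g(I) = I*(-4 + I)
g(a(-2, 6))*K = ((-2 + 2*(-2)**2 + 2*6*(-2))*(-4 + (-2 + 2*(-2)**2 + 2*6*(-2))))*247 = ((-2 + 2*4 - 24)*(-4 + (-2 + 2*4 - 24)))*247 = ((-2 + 8 - 24)*(-4 + (-2 + 8 - 24)))*247 = -18*(-4 - 18)*247 = -18*(-22)*247 = 396*247 = 97812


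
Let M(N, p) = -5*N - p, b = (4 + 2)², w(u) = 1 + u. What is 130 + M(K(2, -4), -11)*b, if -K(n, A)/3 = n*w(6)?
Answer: 8086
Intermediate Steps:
b = 36 (b = 6² = 36)
K(n, A) = -21*n (K(n, A) = -3*n*(1 + 6) = -3*n*7 = -21*n)
M(N, p) = -p - 5*N
130 + M(K(2, -4), -11)*b = 130 + (-1*(-11) - (-105)*2)*36 = 130 + (11 - 5*(-42))*36 = 130 + (11 + 210)*36 = 130 + 221*36 = 130 + 7956 = 8086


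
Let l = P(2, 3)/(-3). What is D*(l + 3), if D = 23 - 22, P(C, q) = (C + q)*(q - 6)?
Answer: 8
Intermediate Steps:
P(C, q) = (-6 + q)*(C + q) (P(C, q) = (C + q)*(-6 + q) = (-6 + q)*(C + q))
l = 5 (l = (3**2 - 6*2 - 6*3 + 2*3)/(-3) = (9 - 12 - 18 + 6)*(-1/3) = -15*(-1/3) = 5)
D = 1
D*(l + 3) = 1*(5 + 3) = 1*8 = 8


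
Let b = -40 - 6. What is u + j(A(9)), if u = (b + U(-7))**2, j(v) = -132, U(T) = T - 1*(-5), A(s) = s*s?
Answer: 2172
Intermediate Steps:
A(s) = s**2
U(T) = 5 + T (U(T) = T + 5 = 5 + T)
b = -46
u = 2304 (u = (-46 + (5 - 7))**2 = (-46 - 2)**2 = (-48)**2 = 2304)
u + j(A(9)) = 2304 - 132 = 2172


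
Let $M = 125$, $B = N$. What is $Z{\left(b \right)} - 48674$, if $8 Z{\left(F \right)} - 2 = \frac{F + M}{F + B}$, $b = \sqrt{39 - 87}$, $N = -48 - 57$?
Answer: $- \frac{1437242849}{29528} - \frac{115 i \sqrt{3}}{11073} \approx -48674.0 - 0.017988 i$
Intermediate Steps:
$N = -105$
$B = -105$
$b = 4 i \sqrt{3}$ ($b = \sqrt{-48} = 4 i \sqrt{3} \approx 6.9282 i$)
$Z{\left(F \right)} = \frac{1}{4} + \frac{125 + F}{8 \left(-105 + F\right)}$ ($Z{\left(F \right)} = \frac{1}{4} + \frac{\left(F + 125\right) \frac{1}{F - 105}}{8} = \frac{1}{4} + \frac{\left(125 + F\right) \frac{1}{-105 + F}}{8} = \frac{1}{4} + \frac{\frac{1}{-105 + F} \left(125 + F\right)}{8} = \frac{1}{4} + \frac{125 + F}{8 \left(-105 + F\right)}$)
$Z{\left(b \right)} - 48674 = \frac{-85 + 3 \cdot 4 i \sqrt{3}}{8 \left(-105 + 4 i \sqrt{3}\right)} - 48674 = \frac{-85 + 12 i \sqrt{3}}{8 \left(-105 + 4 i \sqrt{3}\right)} - 48674 = -48674 + \frac{-85 + 12 i \sqrt{3}}{8 \left(-105 + 4 i \sqrt{3}\right)}$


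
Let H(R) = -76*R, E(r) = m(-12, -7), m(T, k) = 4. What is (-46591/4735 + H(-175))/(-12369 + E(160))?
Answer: -62928909/58548275 ≈ -1.0748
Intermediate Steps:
E(r) = 4
(-46591/4735 + H(-175))/(-12369 + E(160)) = (-46591/4735 - 76*(-175))/(-12369 + 4) = (-46591*1/4735 + 13300)/(-12365) = (-46591/4735 + 13300)*(-1/12365) = (62928909/4735)*(-1/12365) = -62928909/58548275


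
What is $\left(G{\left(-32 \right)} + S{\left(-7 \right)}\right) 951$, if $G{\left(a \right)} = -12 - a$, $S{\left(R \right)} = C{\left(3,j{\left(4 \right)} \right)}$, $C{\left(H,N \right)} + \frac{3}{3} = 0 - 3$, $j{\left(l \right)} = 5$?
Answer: $15216$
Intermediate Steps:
$C{\left(H,N \right)} = -4$ ($C{\left(H,N \right)} = -1 + \left(0 - 3\right) = -1 - 3 = -4$)
$S{\left(R \right)} = -4$
$\left(G{\left(-32 \right)} + S{\left(-7 \right)}\right) 951 = \left(\left(-12 - -32\right) - 4\right) 951 = \left(\left(-12 + 32\right) - 4\right) 951 = \left(20 - 4\right) 951 = 16 \cdot 951 = 15216$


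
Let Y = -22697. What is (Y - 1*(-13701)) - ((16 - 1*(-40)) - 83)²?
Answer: -9725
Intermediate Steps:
(Y - 1*(-13701)) - ((16 - 1*(-40)) - 83)² = (-22697 - 1*(-13701)) - ((16 - 1*(-40)) - 83)² = (-22697 + 13701) - ((16 + 40) - 83)² = -8996 - (56 - 83)² = -8996 - 1*(-27)² = -8996 - 1*729 = -8996 - 729 = -9725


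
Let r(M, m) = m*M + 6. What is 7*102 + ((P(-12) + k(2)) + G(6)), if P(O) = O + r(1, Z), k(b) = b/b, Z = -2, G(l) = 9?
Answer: 716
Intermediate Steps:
k(b) = 1
r(M, m) = 6 + M*m (r(M, m) = M*m + 6 = 6 + M*m)
P(O) = 4 + O (P(O) = O + (6 + 1*(-2)) = O + (6 - 2) = O + 4 = 4 + O)
7*102 + ((P(-12) + k(2)) + G(6)) = 7*102 + (((4 - 12) + 1) + 9) = 714 + ((-8 + 1) + 9) = 714 + (-7 + 9) = 714 + 2 = 716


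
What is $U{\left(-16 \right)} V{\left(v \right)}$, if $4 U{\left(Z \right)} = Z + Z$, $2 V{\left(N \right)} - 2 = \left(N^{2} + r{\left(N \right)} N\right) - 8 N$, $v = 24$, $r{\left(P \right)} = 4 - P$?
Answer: $376$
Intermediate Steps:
$V{\left(N \right)} = 1 + \frac{N^{2}}{2} - 4 N + \frac{N \left(4 - N\right)}{2}$ ($V{\left(N \right)} = 1 + \frac{\left(N^{2} + \left(4 - N\right) N\right) - 8 N}{2} = 1 + \frac{\left(N^{2} + N \left(4 - N\right)\right) - 8 N}{2} = 1 + \frac{N^{2} - 8 N + N \left(4 - N\right)}{2} = 1 + \left(\frac{N^{2}}{2} - 4 N + \frac{N \left(4 - N\right)}{2}\right) = 1 + \frac{N^{2}}{2} - 4 N + \frac{N \left(4 - N\right)}{2}$)
$U{\left(Z \right)} = \frac{Z}{2}$ ($U{\left(Z \right)} = \frac{Z + Z}{4} = \frac{2 Z}{4} = \frac{Z}{2}$)
$U{\left(-16 \right)} V{\left(v \right)} = \frac{1}{2} \left(-16\right) \left(1 - 48\right) = - 8 \left(1 - 48\right) = \left(-8\right) \left(-47\right) = 376$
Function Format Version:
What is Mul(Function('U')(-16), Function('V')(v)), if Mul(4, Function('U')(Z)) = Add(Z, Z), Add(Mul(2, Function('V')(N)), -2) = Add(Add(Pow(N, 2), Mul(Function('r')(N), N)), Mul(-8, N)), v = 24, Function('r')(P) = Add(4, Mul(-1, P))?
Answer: 376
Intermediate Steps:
Function('V')(N) = Add(1, Mul(Rational(1, 2), Pow(N, 2)), Mul(-4, N), Mul(Rational(1, 2), N, Add(4, Mul(-1, N)))) (Function('V')(N) = Add(1, Mul(Rational(1, 2), Add(Add(Pow(N, 2), Mul(Add(4, Mul(-1, N)), N)), Mul(-8, N)))) = Add(1, Mul(Rational(1, 2), Add(Add(Pow(N, 2), Mul(N, Add(4, Mul(-1, N)))), Mul(-8, N)))) = Add(1, Mul(Rational(1, 2), Add(Pow(N, 2), Mul(-8, N), Mul(N, Add(4, Mul(-1, N)))))) = Add(1, Add(Mul(Rational(1, 2), Pow(N, 2)), Mul(-4, N), Mul(Rational(1, 2), N, Add(4, Mul(-1, N))))) = Add(1, Mul(Rational(1, 2), Pow(N, 2)), Mul(-4, N), Mul(Rational(1, 2), N, Add(4, Mul(-1, N)))))
Function('U')(Z) = Mul(Rational(1, 2), Z) (Function('U')(Z) = Mul(Rational(1, 4), Add(Z, Z)) = Mul(Rational(1, 4), Mul(2, Z)) = Mul(Rational(1, 2), Z))
Mul(Function('U')(-16), Function('V')(v)) = Mul(Mul(Rational(1, 2), -16), Add(1, Mul(-2, 24))) = Mul(-8, Add(1, -48)) = Mul(-8, -47) = 376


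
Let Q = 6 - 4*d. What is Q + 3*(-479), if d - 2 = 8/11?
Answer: -15861/11 ≈ -1441.9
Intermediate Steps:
d = 30/11 (d = 2 + 8/11 = 30/11 ≈ 2.7273)
Q = -54/11 (Q = 6 - 4*30/11 = 6 - 120/11 = -54/11 ≈ -4.9091)
Q + 3*(-479) = -54/11 + 3*(-479) = -54/11 - 1437 = -15861/11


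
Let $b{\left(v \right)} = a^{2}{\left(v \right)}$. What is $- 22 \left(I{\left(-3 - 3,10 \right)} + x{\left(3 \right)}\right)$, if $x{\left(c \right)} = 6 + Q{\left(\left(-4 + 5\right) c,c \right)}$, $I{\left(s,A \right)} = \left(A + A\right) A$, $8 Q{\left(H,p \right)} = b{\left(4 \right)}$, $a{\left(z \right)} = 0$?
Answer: $-4532$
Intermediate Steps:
$b{\left(v \right)} = 0$ ($b{\left(v \right)} = 0^{2} = 0$)
$Q{\left(H,p \right)} = 0$ ($Q{\left(H,p \right)} = \frac{1}{8} \cdot 0 = 0$)
$I{\left(s,A \right)} = 2 A^{2}$ ($I{\left(s,A \right)} = 2 A A = 2 A^{2}$)
$x{\left(c \right)} = 6$ ($x{\left(c \right)} = 6 + 0 = 6$)
$- 22 \left(I{\left(-3 - 3,10 \right)} + x{\left(3 \right)}\right) = - 22 \left(2 \cdot 10^{2} + 6\right) = - 22 \left(2 \cdot 100 + 6\right) = - 22 \left(200 + 6\right) = \left(-22\right) 206 = -4532$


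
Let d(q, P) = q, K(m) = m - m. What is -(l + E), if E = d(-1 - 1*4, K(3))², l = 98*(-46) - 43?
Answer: 4526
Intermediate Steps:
K(m) = 0
l = -4551 (l = -4508 - 43 = -4551)
E = 25 (E = (-1 - 1*4)² = (-1 - 4)² = (-5)² = 25)
-(l + E) = -(-4551 + 25) = -1*(-4526) = 4526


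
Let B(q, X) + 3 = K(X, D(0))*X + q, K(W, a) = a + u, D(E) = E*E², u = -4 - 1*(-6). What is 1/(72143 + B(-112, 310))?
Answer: 1/72648 ≈ 1.3765e-5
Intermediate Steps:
u = 2 (u = -4 + 6 = 2)
D(E) = E³
K(W, a) = 2 + a (K(W, a) = a + 2 = 2 + a)
B(q, X) = -3 + q + 2*X (B(q, X) = -3 + ((2 + 0³)*X + q) = -3 + ((2 + 0)*X + q) = -3 + (2*X + q) = -3 + (q + 2*X) = -3 + q + 2*X)
1/(72143 + B(-112, 310)) = 1/(72143 + (-3 - 112 + 2*310)) = 1/(72143 + (-3 - 112 + 620)) = 1/(72143 + 505) = 1/72648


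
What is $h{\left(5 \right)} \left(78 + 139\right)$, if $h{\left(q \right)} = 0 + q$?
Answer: $1085$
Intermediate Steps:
$h{\left(q \right)} = q$
$h{\left(5 \right)} \left(78 + 139\right) = 5 \left(78 + 139\right) = 5 \cdot 217 = 1085$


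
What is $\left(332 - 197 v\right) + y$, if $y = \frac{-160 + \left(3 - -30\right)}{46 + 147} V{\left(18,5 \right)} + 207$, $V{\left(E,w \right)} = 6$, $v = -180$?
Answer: $\frac{6947045}{193} \approx 35995.0$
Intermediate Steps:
$y = \frac{39189}{193}$ ($y = \frac{-160 + \left(3 - -30\right)}{46 + 147} \cdot 6 + 207 = \frac{-160 + \left(3 + 30\right)}{193} \cdot 6 + 207 = \left(-160 + 33\right) \frac{1}{193} \cdot 6 + 207 = \left(-127\right) \frac{1}{193} \cdot 6 + 207 = \left(- \frac{127}{193}\right) 6 + 207 = - \frac{762}{193} + 207 = \frac{39189}{193} \approx 203.05$)
$\left(332 - 197 v\right) + y = \left(332 - -35460\right) + \frac{39189}{193} = \left(332 + 35460\right) + \frac{39189}{193} = 35792 + \frac{39189}{193} = \frac{6947045}{193}$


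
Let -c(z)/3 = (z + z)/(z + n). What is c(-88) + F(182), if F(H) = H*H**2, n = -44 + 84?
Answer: 6028557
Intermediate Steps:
n = 40
c(z) = -6*z/(40 + z) (c(z) = -3*(z + z)/(z + 40) = -3*2*z/(40 + z) = -6*z/(40 + z))
F(H) = H**3
c(-88) + F(182) = -6*(-88)/(40 - 88) + 182**3 = -6*(-88)/(-48) + 6028568 = -6*(-88)*(-1/48) + 6028568 = -11 + 6028568 = 6028557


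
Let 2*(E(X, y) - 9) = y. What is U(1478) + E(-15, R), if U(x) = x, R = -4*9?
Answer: 1469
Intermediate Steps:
R = -36
E(X, y) = 9 + y/2
U(1478) + E(-15, R) = 1478 + (9 + (1/2)*(-36)) = 1478 + (9 - 18) = 1478 - 9 = 1469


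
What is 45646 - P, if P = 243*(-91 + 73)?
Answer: 50020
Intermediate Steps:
P = -4374 (P = 243*(-18) = -4374)
45646 - P = 45646 - 1*(-4374) = 45646 + 4374 = 50020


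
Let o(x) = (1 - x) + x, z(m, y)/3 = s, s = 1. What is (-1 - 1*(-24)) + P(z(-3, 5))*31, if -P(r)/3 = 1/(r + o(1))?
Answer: -¼ ≈ -0.25000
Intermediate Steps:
z(m, y) = 3 (z(m, y) = 3*1 = 3)
o(x) = 1
P(r) = -3/(1 + r) (P(r) = -3/(r + 1) = -3/(1 + r))
(-1 - 1*(-24)) + P(z(-3, 5))*31 = (-1 - 1*(-24)) - 3/(1 + 3)*31 = (-1 + 24) - 3/4*31 = 23 - 3*¼*31 = 23 - ¾*31 = 23 - 93/4 = -¼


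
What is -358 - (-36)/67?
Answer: -23950/67 ≈ -357.46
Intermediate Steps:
-358 - (-36)/67 = -358 - 1*(-36/67) = -358 + 36/67 = -23950/67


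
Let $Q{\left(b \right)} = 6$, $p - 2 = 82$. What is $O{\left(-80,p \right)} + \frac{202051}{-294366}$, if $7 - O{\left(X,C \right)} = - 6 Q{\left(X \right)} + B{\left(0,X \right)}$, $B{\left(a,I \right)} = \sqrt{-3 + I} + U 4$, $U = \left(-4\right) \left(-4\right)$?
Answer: $- \frac{6383737}{294366} - i \sqrt{83} \approx -21.686 - 9.1104 i$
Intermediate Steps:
$p = 84$ ($p = 2 + 82 = 84$)
$U = 16$
$B{\left(a,I \right)} = 64 + \sqrt{-3 + I}$ ($B{\left(a,I \right)} = \sqrt{-3 + I} + 16 \cdot 4 = \sqrt{-3 + I} + 64 = 64 + \sqrt{-3 + I}$)
$O{\left(X,C \right)} = -21 - \sqrt{-3 + X}$ ($O{\left(X,C \right)} = 7 - \left(\left(-6\right) 6 + \left(64 + \sqrt{-3 + X}\right)\right) = 7 - \left(-36 + \left(64 + \sqrt{-3 + X}\right)\right) = 7 - \left(28 + \sqrt{-3 + X}\right) = -21 - \sqrt{-3 + X}$)
$O{\left(-80,p \right)} + \frac{202051}{-294366} = \left(-21 - \sqrt{-3 - 80}\right) + \frac{202051}{-294366} = \left(-21 - \sqrt{-83}\right) + 202051 \left(- \frac{1}{294366}\right) = \left(-21 - i \sqrt{83}\right) - \frac{202051}{294366} = - \frac{6383737}{294366} - i \sqrt{83}$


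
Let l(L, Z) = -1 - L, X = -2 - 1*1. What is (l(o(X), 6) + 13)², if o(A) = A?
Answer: 225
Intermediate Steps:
X = -3 (X = -2 - 1 = -3)
(l(o(X), 6) + 13)² = ((-1 - 1*(-3)) + 13)² = ((-1 + 3) + 13)² = (2 + 13)² = 15² = 225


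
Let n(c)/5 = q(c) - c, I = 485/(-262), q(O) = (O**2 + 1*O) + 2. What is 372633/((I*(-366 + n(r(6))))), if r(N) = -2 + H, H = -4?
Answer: 48814923/42680 ≈ 1143.7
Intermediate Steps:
q(O) = 2 + O + O**2 (q(O) = (O**2 + O) + 2 = (O + O**2) + 2 = 2 + O + O**2)
r(N) = -6 (r(N) = -2 - 4 = -6)
I = -485/262 (I = 485*(-1/262) = -485/262 ≈ -1.8511)
n(c) = 10 + 5*c**2 (n(c) = 5*((2 + c + c**2) - c) = 5*(2 + c**2) = 10 + 5*c**2)
372633/((I*(-366 + n(r(6))))) = 372633/((-485*(-366 + (10 + 5*(-6)**2))/262)) = 372633/((-485*(-366 + (10 + 5*36))/262)) = 372633/((-485*(-366 + (10 + 180))/262)) = 372633/((-485*(-366 + 190)/262)) = 372633/((-485/262*(-176))) = 372633/(42680/131) = 372633*(131/42680) = 48814923/42680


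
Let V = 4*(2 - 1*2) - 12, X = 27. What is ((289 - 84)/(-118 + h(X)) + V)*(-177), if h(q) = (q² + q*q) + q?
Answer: 2867223/1367 ≈ 2097.5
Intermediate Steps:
h(q) = q + 2*q² (h(q) = (q² + q²) + q = 2*q² + q = q + 2*q²)
V = -12 (V = 4*(2 - 2) - 12 = 4*0 - 12 = 0 - 12 = -12)
((289 - 84)/(-118 + h(X)) + V)*(-177) = ((289 - 84)/(-118 + 27*(1 + 2*27)) - 12)*(-177) = (205/(-118 + 27*(1 + 54)) - 12)*(-177) = (205/(-118 + 27*55) - 12)*(-177) = (205/(-118 + 1485) - 12)*(-177) = (205/1367 - 12)*(-177) = -16199/1367*(-177) = 2867223/1367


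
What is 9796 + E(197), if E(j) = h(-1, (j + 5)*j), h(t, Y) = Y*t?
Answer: -29998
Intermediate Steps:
E(j) = -j*(5 + j) (E(j) = ((j + 5)*j)*(-1) = ((5 + j)*j)*(-1) = (j*(5 + j))*(-1) = -j*(5 + j))
9796 + E(197) = 9796 - 1*197*(5 + 197) = 9796 - 1*197*202 = 9796 - 39794 = -29998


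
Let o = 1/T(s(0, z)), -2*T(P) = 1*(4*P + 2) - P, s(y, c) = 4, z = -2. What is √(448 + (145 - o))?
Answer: 2*√7266/7 ≈ 24.355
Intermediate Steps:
T(P) = -1 - 3*P/2 (T(P) = -(1*(4*P + 2) - P)/2 = -(1*(2 + 4*P) - P)/2 = -((2 + 4*P) - P)/2 = -(2 + 3*P)/2 = -1 - 3*P/2)
o = -⅐ (o = 1/(-1 - 3/2*4) = 1/(-1 - 6) = 1/(-7) = -⅐ ≈ -0.14286)
√(448 + (145 - o)) = √(448 + (145 - 1*(-⅐))) = √(448 + (145 + ⅐)) = √(448 + 1016/7) = √(4152/7) = 2*√7266/7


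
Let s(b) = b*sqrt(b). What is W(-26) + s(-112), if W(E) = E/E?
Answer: 1 - 448*I*sqrt(7) ≈ 1.0 - 1185.3*I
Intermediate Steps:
W(E) = 1
s(b) = b**(3/2)
W(-26) + s(-112) = 1 + (-112)**(3/2) = 1 - 448*I*sqrt(7)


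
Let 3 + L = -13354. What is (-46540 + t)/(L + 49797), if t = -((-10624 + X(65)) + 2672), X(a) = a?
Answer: -38653/36440 ≈ -1.0607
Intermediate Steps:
L = -13357 (L = -3 - 13354 = -13357)
t = 7887 (t = -((-10624 + 65) + 2672) = -(-10559 + 2672) = -1*(-7887) = 7887)
(-46540 + t)/(L + 49797) = (-46540 + 7887)/(-13357 + 49797) = -38653/36440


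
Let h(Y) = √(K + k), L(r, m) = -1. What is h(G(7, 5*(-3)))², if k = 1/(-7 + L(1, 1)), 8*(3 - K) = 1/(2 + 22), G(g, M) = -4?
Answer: 551/192 ≈ 2.8698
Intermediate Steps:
K = 575/192 (K = 3 - 1/(8*(2 + 22)) = 3 - ⅛/24 = 3 - ⅛*1/24 = 3 - 1/192 = 575/192 ≈ 2.9948)
k = -⅛ (k = 1/(-7 - 1) = 1/(-8) = -⅛ ≈ -0.12500)
h(Y) = √1653/24 (h(Y) = √(575/192 - ⅛) = √(551/192) = √1653/24)
h(G(7, 5*(-3)))² = (√1653/24)² = 551/192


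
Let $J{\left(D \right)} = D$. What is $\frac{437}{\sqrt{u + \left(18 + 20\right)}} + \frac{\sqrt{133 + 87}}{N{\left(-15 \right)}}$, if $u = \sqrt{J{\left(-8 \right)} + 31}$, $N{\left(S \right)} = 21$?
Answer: $\frac{437 + \frac{2 \sqrt{2090 + 55 \sqrt{23}}}{21}}{\sqrt{38 + \sqrt{23}}} \approx 67.507$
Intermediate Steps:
$u = \sqrt{23}$ ($u = \sqrt{-8 + 31} = \sqrt{23} \approx 4.7958$)
$\frac{437}{\sqrt{u + \left(18 + 20\right)}} + \frac{\sqrt{133 + 87}}{N{\left(-15 \right)}} = \frac{437}{\sqrt{\sqrt{23} + \left(18 + 20\right)}} + \frac{\sqrt{133 + 87}}{21} = \frac{437}{\sqrt{\sqrt{23} + 38}} + \sqrt{220} \cdot \frac{1}{21} = \frac{437}{\sqrt{38 + \sqrt{23}}} + 2 \sqrt{55} \cdot \frac{1}{21} = \frac{437}{\sqrt{38 + \sqrt{23}}} + \frac{2 \sqrt{55}}{21}$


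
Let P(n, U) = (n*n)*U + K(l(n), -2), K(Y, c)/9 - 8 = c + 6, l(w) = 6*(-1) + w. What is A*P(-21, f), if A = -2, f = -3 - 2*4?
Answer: 9486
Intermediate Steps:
l(w) = -6 + w
f = -11 (f = -3 - 8 = -11)
K(Y, c) = 126 + 9*c (K(Y, c) = 72 + 9*(c + 6) = 72 + 9*(6 + c) = 72 + (54 + 9*c) = 126 + 9*c)
P(n, U) = 108 + U*n² (P(n, U) = (n*n)*U + (126 + 9*(-2)) = n²*U + (126 - 18) = U*n² + 108 = 108 + U*n²)
A*P(-21, f) = -2*(108 - 11*(-21)²) = -2*(108 - 11*441) = -2*(108 - 4851) = -2*(-4743) = 9486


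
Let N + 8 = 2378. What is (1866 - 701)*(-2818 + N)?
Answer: -521920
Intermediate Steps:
N = 2370 (N = -8 + 2378 = 2370)
(1866 - 701)*(-2818 + N) = (1866 - 701)*(-2818 + 2370) = 1165*(-448) = -521920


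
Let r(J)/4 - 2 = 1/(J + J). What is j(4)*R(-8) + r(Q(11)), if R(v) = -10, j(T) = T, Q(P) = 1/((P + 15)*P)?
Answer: 540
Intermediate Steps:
Q(P) = 1/(P*(15 + P)) (Q(P) = 1/((15 + P)*P) = 1/(P*(15 + P)))
r(J) = 8 + 2/J (r(J) = 8 + 4/(J + J) = 8 + 4/((2*J)) = 8 + 4*(1/(2*J)) = 8 + 2/J)
j(4)*R(-8) + r(Q(11)) = 4*(-10) + (8 + 2/((1/(11*(15 + 11))))) = -40 + (8 + 2/(((1/11)/26))) = -40 + (8 + 2/(((1/11)*(1/26)))) = -40 + (8 + 2/(1/286)) = -40 + (8 + 2*286) = -40 + (8 + 572) = -40 + 580 = 540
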